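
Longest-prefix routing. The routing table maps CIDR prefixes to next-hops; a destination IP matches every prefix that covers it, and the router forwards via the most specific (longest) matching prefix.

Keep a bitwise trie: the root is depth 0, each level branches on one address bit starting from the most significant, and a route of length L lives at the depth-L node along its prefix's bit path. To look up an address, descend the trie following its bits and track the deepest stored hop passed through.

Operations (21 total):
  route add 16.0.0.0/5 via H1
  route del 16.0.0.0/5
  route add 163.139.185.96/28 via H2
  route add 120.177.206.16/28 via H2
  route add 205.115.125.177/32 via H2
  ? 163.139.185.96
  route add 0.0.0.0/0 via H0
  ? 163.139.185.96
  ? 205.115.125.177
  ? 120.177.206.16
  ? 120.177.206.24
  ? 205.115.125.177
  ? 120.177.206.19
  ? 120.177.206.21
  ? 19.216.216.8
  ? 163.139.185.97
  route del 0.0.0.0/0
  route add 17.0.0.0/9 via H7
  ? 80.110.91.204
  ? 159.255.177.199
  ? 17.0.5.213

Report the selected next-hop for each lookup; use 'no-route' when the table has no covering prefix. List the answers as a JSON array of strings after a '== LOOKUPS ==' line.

Apply in order:
  + 16.0.0.0/5 (H1) depth=5
  del 16.0.0.0/5 (clear depth 5)
  + 163.139.185.96/28 (H2) depth=28
  + 120.177.206.16/28 (H2) depth=28
  + 205.115.125.177/32 (H2) depth=32
  ? 163.139.185.96  path d0:-→d1:-→d2:-→d3:-→d4:-→d5:-→d6:-→d7:-→d8:-→d9:-→d10:-→d11:-→d12:-→d13:-→d14:-→d15:-→d16:-→d17:-→d18:-→d19:-→d20:-→d21:-→d22:-→d23:-→d24:-→d25:-→d26:-→d27:-→d28:H2  best=H2
  + 0.0.0.0/0 (H0) depth=0
  ? 163.139.185.96  path d0:H0→d1:-→d2:-→d3:-→d4:-→d5:-→d6:-→d7:-→d8:-→d9:-→d10:-→d11:-→d12:-→d13:-→d14:-→d15:-→d16:-→d17:-→d18:-→d19:-→d20:-→d21:-→d22:-→d23:-→d24:-→d25:-→d26:-→d27:-→d28:H2  best=H2
  ? 205.115.125.177  path d0:H0→d1:-→d2:-→d3:-→d4:-→d5:-→d6:-→d7:-→d8:-→d9:-→d10:-→d11:-→d12:-→d13:-→d14:-→d15:-→d16:-→d17:-→d18:-→d19:-→d20:-→d21:-→d22:-→d23:-→d24:-→d25:-→d26:-→d27:-→d28:-→d29:-→d30:-→d31:-→d32:H2  best=H2
  ? 120.177.206.16  path d0:H0→d1:-→d2:-→d3:-→d4:-→d5:-→d6:-→d7:-→d8:-→d9:-→d10:-→d11:-→d12:-→d13:-→d14:-→d15:-→d16:-→d17:-→d18:-→d19:-→d20:-→d21:-→d22:-→d23:-→d24:-→d25:-→d26:-→d27:-→d28:H2  best=H2
  ? 120.177.206.24  path d0:H0→d1:-→d2:-→d3:-→d4:-→d5:-→d6:-→d7:-→d8:-→d9:-→d10:-→d11:-→d12:-→d13:-→d14:-→d15:-→d16:-→d17:-→d18:-→d19:-→d20:-→d21:-→d22:-→d23:-→d24:-→d25:-→d26:-→d27:-→d28:H2  best=H2
  ? 205.115.125.177  path d0:H0→d1:-→d2:-→d3:-→d4:-→d5:-→d6:-→d7:-→d8:-→d9:-→d10:-→d11:-→d12:-→d13:-→d14:-→d15:-→d16:-→d17:-→d18:-→d19:-→d20:-→d21:-→d22:-→d23:-→d24:-→d25:-→d26:-→d27:-→d28:-→d29:-→d30:-→d31:-→d32:H2  best=H2
  ? 120.177.206.19  path d0:H0→d1:-→d2:-→d3:-→d4:-→d5:-→d6:-→d7:-→d8:-→d9:-→d10:-→d11:-→d12:-→d13:-→d14:-→d15:-→d16:-→d17:-→d18:-→d19:-→d20:-→d21:-→d22:-→d23:-→d24:-→d25:-→d26:-→d27:-→d28:H2  best=H2
  ? 120.177.206.21  path d0:H0→d1:-→d2:-→d3:-→d4:-→d5:-→d6:-→d7:-→d8:-→d9:-→d10:-→d11:-→d12:-→d13:-→d14:-→d15:-→d16:-→d17:-→d18:-→d19:-→d20:-→d21:-→d22:-→d23:-→d24:-→d25:-→d26:-→d27:-→d28:H2  best=H2
  ? 19.216.216.8  path d0:H0→d1:-→d2:-→d3:-→d4:-→d5:-  best=H0
  ? 163.139.185.97  path d0:H0→d1:-→d2:-→d3:-→d4:-→d5:-→d6:-→d7:-→d8:-→d9:-→d10:-→d11:-→d12:-→d13:-→d14:-→d15:-→d16:-→d17:-→d18:-→d19:-→d20:-→d21:-→d22:-→d23:-→d24:-→d25:-→d26:-→d27:-→d28:H2  best=H2
  del 0.0.0.0/0 (clear depth 0)
  + 17.0.0.0/9 (H7) depth=9
  ? 80.110.91.204  path d0:-→d1:-→d2:-  best=no-route
  ? 159.255.177.199  path d0:-→d1:-→d2:-  best=no-route
  ? 17.0.5.213  path d0:-→d1:-→d2:-→d3:-→d4:-→d5:-→d6:-→d7:-→d8:-→d9:H7  best=H7

== LOOKUPS ==
["H2","H2","H2","H2","H2","H2","H2","H2","H0","H2","no-route","no-route","H7"]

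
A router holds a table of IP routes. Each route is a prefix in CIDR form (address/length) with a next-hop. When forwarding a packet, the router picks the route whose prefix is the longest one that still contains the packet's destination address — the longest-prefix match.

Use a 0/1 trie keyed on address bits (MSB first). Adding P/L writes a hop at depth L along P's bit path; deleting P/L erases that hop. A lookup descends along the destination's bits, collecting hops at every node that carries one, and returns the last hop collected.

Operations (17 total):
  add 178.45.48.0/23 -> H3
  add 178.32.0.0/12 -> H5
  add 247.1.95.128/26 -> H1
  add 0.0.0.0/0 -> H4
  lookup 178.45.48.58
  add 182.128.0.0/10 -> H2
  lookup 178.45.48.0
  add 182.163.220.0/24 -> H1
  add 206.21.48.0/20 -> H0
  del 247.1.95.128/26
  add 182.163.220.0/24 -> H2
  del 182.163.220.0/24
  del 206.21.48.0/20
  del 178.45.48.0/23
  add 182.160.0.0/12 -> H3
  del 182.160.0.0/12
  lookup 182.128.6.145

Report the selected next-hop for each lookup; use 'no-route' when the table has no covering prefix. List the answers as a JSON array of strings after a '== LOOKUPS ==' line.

Trace:
  add 178.45.48.0/23 -> H3 at depth 23
  add 178.32.0.0/12 -> H5 at depth 12
  add 247.1.95.128/26 -> H1 at depth 26
  add 0.0.0.0/0 -> H4 at depth 0
  ? 178.45.48.58  path d0:H4→d1:-→d2:-→d3:-→d4:-→d5:-→d6:-→d7:-→d8:-→d9:-→d10:-→d11:-→d12:H5→d13:-→d14:-→d15:-→d16:-→d17:-→d18:-→d19:-→d20:-→d21:-→d22:-→d23:H3  best=H3
  add 182.128.0.0/10 -> H2 at depth 10
  ? 178.45.48.0  path d0:H4→d1:-→d2:-→d3:-→d4:-→d5:-→d6:-→d7:-→d8:-→d9:-→d10:-→d11:-→d12:H5→d13:-→d14:-→d15:-→d16:-→d17:-→d18:-→d19:-→d20:-→d21:-→d22:-→d23:H3  best=H3
  add 182.163.220.0/24 -> H1 at depth 24
  add 206.21.48.0/20 -> H0 at depth 20
  del 247.1.95.128/26 (clear depth 26)
  add 182.163.220.0/24 -> H2 at depth 24
  del 182.163.220.0/24 (clear depth 24)
  del 206.21.48.0/20 (clear depth 20)
  del 178.45.48.0/23 (clear depth 23)
  add 182.160.0.0/12 -> H3 at depth 12
  del 182.160.0.0/12 (clear depth 12)
  ? 182.128.6.145  path d0:H4→d1:-→d2:-→d3:-→d4:-→d5:-→d6:-→d7:-→d8:-→d9:-→d10:H2  best=H2

== LOOKUPS ==
["H3","H3","H2"]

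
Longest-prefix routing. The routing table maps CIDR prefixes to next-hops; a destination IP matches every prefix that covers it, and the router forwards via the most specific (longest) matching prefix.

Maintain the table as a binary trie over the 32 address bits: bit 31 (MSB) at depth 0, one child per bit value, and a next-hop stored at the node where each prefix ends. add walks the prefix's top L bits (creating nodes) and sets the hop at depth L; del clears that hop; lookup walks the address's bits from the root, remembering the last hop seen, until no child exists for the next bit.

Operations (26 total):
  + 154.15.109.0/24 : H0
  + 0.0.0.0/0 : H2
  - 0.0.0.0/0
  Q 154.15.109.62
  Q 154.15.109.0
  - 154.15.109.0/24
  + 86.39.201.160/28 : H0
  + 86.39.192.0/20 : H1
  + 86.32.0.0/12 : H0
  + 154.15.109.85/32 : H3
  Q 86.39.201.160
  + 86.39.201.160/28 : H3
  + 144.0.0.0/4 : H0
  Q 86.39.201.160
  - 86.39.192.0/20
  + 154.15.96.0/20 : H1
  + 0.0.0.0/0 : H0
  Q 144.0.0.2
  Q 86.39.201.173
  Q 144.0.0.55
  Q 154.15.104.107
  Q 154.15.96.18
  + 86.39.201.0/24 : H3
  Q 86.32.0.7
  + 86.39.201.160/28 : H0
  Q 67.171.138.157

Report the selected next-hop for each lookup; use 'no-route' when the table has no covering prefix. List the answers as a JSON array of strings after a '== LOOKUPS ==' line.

Process each operation:
  + 154.15.109.0/24 (H0) depth=24
  + 0.0.0.0/0 (H2) depth=0
  - 0.0.0.0/0 clear@0
  lookup 154.15.109.62: bits 100110100000111101101101 walk d0:-→d1:-→d2:-→d3:-→d4:-→d5:-→d6:-→d7:-→d8:-→d9:-→d10:-→d11:-→d12:-→d13:-→d14:-→d15:-→d16:-→d17:-→d18:-→d19:-→d20:-→d21:-→d22:-→d23:-→d24:H0 -> H0
  lookup 154.15.109.0: bits 100110100000111101101101 walk d0:-→d1:-→d2:-→d3:-→d4:-→d5:-→d6:-→d7:-→d8:-→d9:-→d10:-→d11:-→d12:-→d13:-→d14:-→d15:-→d16:-→d17:-→d18:-→d19:-→d20:-→d21:-→d22:-→d23:-→d24:H0 -> H0
  - 154.15.109.0/24 clear@24
  + 86.39.201.160/28 (H0) depth=28
  + 86.39.192.0/20 (H1) depth=20
  + 86.32.0.0/12 (H0) depth=12
  + 154.15.109.85/32 (H3) depth=32
  lookup 86.39.201.160: bits 0101011000100111110010011010 walk d0:-→d1:-→d2:-→d3:-→d4:-→d5:-→d6:-→d7:-→d8:-→d9:-→d10:-→d11:-→d12:H0→d13:-→d14:-→d15:-→d16:-→d17:-→d18:-→d19:-→d20:H1→d21:-→d22:-→d23:-→d24:-→d25:-→d26:-→d27:-→d28:H0 -> H0
  + 86.39.201.160/28 (H3) depth=28
  + 144.0.0.0/4 (H0) depth=4
  lookup 86.39.201.160: bits 0101011000100111110010011010 walk d0:-→d1:-→d2:-→d3:-→d4:-→d5:-→d6:-→d7:-→d8:-→d9:-→d10:-→d11:-→d12:H0→d13:-→d14:-→d15:-→d16:-→d17:-→d18:-→d19:-→d20:H1→d21:-→d22:-→d23:-→d24:-→d25:-→d26:-→d27:-→d28:H3 -> H3
  - 86.39.192.0/20 clear@20
  + 154.15.96.0/20 (H1) depth=20
  + 0.0.0.0/0 (H0) depth=0
  lookup 144.0.0.2: bits 1001 walk d0:H0→d1:-→d2:-→d3:-→d4:H0 -> H0
  lookup 86.39.201.173: bits 0101011000100111110010011010 walk d0:H0→d1:-→d2:-→d3:-→d4:-→d5:-→d6:-→d7:-→d8:-→d9:-→d10:-→d11:-→d12:H0→d13:-→d14:-→d15:-→d16:-→d17:-→d18:-→d19:-→d20:-→d21:-→d22:-→d23:-→d24:-→d25:-→d26:-→d27:-→d28:H3 -> H3
  lookup 144.0.0.55: bits 1001 walk d0:H0→d1:-→d2:-→d3:-→d4:H0 -> H0
  lookup 154.15.104.107: bits 100110100000111101101 walk d0:H0→d1:-→d2:-→d3:-→d4:H0→d5:-→d6:-→d7:-→d8:-→d9:-→d10:-→d11:-→d12:-→d13:-→d14:-→d15:-→d16:-→d17:-→d18:-→d19:-→d20:H1→d21:- -> H1
  lookup 154.15.96.18: bits 10011010000011110110 walk d0:H0→d1:-→d2:-→d3:-→d4:H0→d5:-→d6:-→d7:-→d8:-→d9:-→d10:-→d11:-→d12:-→d13:-→d14:-→d15:-→d16:-→d17:-→d18:-→d19:-→d20:H1 -> H1
  + 86.39.201.0/24 (H3) depth=24
  lookup 86.32.0.7: bits 0101011000100 walk d0:H0→d1:-→d2:-→d3:-→d4:-→d5:-→d6:-→d7:-→d8:-→d9:-→d10:-→d11:-→d12:H0→d13:- -> H0
  + 86.39.201.160/28 (H0) depth=28
  lookup 67.171.138.157: bits 010 walk d0:H0→d1:-→d2:-→d3:- -> H0

== LOOKUPS ==
["H0","H0","H0","H3","H0","H3","H0","H1","H1","H0","H0"]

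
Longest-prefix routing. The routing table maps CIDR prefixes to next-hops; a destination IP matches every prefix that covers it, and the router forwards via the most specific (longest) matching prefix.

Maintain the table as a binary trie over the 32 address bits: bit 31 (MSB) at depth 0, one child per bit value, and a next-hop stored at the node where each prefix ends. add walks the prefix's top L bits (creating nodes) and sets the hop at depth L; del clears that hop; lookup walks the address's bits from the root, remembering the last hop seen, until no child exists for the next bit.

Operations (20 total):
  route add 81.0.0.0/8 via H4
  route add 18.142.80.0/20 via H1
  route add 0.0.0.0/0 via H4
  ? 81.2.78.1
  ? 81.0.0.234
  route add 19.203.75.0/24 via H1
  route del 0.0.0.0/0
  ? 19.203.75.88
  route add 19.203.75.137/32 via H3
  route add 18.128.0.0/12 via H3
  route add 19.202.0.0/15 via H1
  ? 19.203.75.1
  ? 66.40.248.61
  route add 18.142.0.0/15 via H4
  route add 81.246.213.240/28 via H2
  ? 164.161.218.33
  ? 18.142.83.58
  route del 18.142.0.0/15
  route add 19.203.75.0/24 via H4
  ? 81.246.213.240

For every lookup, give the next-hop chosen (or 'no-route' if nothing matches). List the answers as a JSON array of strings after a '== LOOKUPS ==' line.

Apply in order:
  add 81.0.0.0/8 -> H4 at depth 8
  add 18.142.80.0/20 -> H1 at depth 20
  add 0.0.0.0/0 -> H4 at depth 0
  ? 81.2.78.1  path d0:H4→d1:-→d2:-→d3:-→d4:-→d5:-→d6:-→d7:-→d8:H4  best=H4
  ? 81.0.0.234  path d0:H4→d1:-→d2:-→d3:-→d4:-→d5:-→d6:-→d7:-→d8:H4  best=H4
  add 19.203.75.0/24 -> H1 at depth 24
  - 0.0.0.0/0 clear@0
  ? 19.203.75.88  path d0:-→d1:-→d2:-→d3:-→d4:-→d5:-→d6:-→d7:-→d8:-→d9:-→d10:-→d11:-→d12:-→d13:-→d14:-→d15:-→d16:-→d17:-→d18:-→d19:-→d20:-→d21:-→d22:-→d23:-→d24:H1  best=H1
  add 19.203.75.137/32 -> H3 at depth 32
  add 18.128.0.0/12 -> H3 at depth 12
  add 19.202.0.0/15 -> H1 at depth 15
  ? 19.203.75.1  path d0:-→d1:-→d2:-→d3:-→d4:-→d5:-→d6:-→d7:-→d8:-→d9:-→d10:-→d11:-→d12:-→d13:-→d14:-→d15:H1→d16:-→d17:-→d18:-→d19:-→d20:-→d21:-→d22:-→d23:-→d24:H1  best=H1
  ? 66.40.248.61  path d0:-→d1:-→d2:-→d3:-  best=no-route
  add 18.142.0.0/15 -> H4 at depth 15
  add 81.246.213.240/28 -> H2 at depth 28
  ? 164.161.218.33  path d0:-  best=no-route
  ? 18.142.83.58  path d0:-→d1:-→d2:-→d3:-→d4:-→d5:-→d6:-→d7:-→d8:-→d9:-→d10:-→d11:-→d12:H3→d13:-→d14:-→d15:H4→d16:-→d17:-→d18:-→d19:-→d20:H1  best=H1
  - 18.142.0.0/15 clear@15
  add 19.203.75.0/24 -> H4 at depth 24
  ? 81.246.213.240  path d0:-→d1:-→d2:-→d3:-→d4:-→d5:-→d6:-→d7:-→d8:H4→d9:-→d10:-→d11:-→d12:-→d13:-→d14:-→d15:-→d16:-→d17:-→d18:-→d19:-→d20:-→d21:-→d22:-→d23:-→d24:-→d25:-→d26:-→d27:-→d28:H2  best=H2

== LOOKUPS ==
["H4","H4","H1","H1","no-route","no-route","H1","H2"]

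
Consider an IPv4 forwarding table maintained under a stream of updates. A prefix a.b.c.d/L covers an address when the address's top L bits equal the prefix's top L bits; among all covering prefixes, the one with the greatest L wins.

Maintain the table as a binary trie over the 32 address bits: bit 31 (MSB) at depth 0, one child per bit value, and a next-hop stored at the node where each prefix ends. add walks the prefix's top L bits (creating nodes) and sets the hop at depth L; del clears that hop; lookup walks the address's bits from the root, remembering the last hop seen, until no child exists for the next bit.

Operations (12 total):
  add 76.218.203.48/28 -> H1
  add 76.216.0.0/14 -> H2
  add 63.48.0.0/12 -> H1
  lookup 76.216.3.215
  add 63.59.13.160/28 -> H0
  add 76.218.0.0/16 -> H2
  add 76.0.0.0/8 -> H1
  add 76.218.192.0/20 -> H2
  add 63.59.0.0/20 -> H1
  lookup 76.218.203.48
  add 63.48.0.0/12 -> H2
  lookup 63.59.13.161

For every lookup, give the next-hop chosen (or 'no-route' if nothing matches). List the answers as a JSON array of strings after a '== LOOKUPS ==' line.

Trace:
  add 76.218.203.48/28 -> H1 at depth 28
  add 76.216.0.0/14 -> H2 at depth 14
  add 63.48.0.0/12 -> H1 at depth 12
  Q 76.216.3.215: descend 01001100110110 ; hops seen [H2] ; pick H2
  add 63.59.13.160/28 -> H0 at depth 28
  add 76.218.0.0/16 -> H2 at depth 16
  add 76.0.0.0/8 -> H1 at depth 8
  add 76.218.192.0/20 -> H2 at depth 20
  add 63.59.0.0/20 -> H1 at depth 20
  Q 76.218.203.48: descend 0100110011011010110010110011 ; hops seen [H1,H2,H2,H2,H1] ; pick H1
  add 63.48.0.0/12 -> H2 at depth 12
  Q 63.59.13.161: descend 0011111100111011000011011010 ; hops seen [H2,H1,H0] ; pick H0

== LOOKUPS ==
["H2","H1","H0"]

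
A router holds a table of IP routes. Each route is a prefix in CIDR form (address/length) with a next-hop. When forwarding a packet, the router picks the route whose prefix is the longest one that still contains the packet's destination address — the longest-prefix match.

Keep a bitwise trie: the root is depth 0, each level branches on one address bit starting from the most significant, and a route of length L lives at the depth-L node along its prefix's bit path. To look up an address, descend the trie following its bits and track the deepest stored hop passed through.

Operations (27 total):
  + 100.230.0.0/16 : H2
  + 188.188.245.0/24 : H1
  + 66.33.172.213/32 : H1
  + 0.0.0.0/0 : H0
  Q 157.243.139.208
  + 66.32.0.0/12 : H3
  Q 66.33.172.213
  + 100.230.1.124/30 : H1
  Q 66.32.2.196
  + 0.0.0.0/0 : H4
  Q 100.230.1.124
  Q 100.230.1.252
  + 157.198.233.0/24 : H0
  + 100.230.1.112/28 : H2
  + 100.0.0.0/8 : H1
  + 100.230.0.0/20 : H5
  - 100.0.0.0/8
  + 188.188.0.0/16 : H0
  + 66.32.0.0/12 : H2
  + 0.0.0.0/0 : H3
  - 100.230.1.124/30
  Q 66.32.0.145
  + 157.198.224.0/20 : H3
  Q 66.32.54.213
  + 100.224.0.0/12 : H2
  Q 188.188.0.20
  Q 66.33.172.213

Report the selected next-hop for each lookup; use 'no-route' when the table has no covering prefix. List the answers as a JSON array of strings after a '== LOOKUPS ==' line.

Trace:
  + 100.230.0.0/16 (H2) depth=16
  + 188.188.245.0/24 (H1) depth=24
  + 66.33.172.213/32 (H1) depth=32
  + 0.0.0.0/0 (H0) depth=0
  lookup 157.243.139.208: bits 10 walk d0:H0→d1:-→d2:- -> H0
  + 66.32.0.0/12 (H3) depth=12
  lookup 66.33.172.213: bits 01000010001000011010110011010101 walk d0:H0→d1:-→d2:-→d3:-→d4:-→d5:-→d6:-→d7:-→d8:-→d9:-→d10:-→d11:-→d12:H3→d13:-→d14:-→d15:-→d16:-→d17:-→d18:-→d19:-→d20:-→d21:-→d22:-→d23:-→d24:-→d25:-→d26:-→d27:-→d28:-→d29:-→d30:-→d31:-→d32:H1 -> H1
  + 100.230.1.124/30 (H1) depth=30
  lookup 66.32.2.196: bits 010000100010000 walk d0:H0→d1:-→d2:-→d3:-→d4:-→d5:-→d6:-→d7:-→d8:-→d9:-→d10:-→d11:-→d12:H3→d13:-→d14:-→d15:- -> H3
  + 0.0.0.0/0 (H4) depth=0
  lookup 100.230.1.124: bits 011001001110011000000001011111 walk d0:H4→d1:-→d2:-→d3:-→d4:-→d5:-→d6:-→d7:-→d8:-→d9:-→d10:-→d11:-→d12:-→d13:-→d14:-→d15:-→d16:H2→d17:-→d18:-→d19:-→d20:-→d21:-→d22:-→d23:-→d24:-→d25:-→d26:-→d27:-→d28:-→d29:-→d30:H1 -> H1
  lookup 100.230.1.252: bits 011001001110011000000001 walk d0:H4→d1:-→d2:-→d3:-→d4:-→d5:-→d6:-→d7:-→d8:-→d9:-→d10:-→d11:-→d12:-→d13:-→d14:-→d15:-→d16:H2→d17:-→d18:-→d19:-→d20:-→d21:-→d22:-→d23:-→d24:- -> H2
  + 157.198.233.0/24 (H0) depth=24
  + 100.230.1.112/28 (H2) depth=28
  + 100.0.0.0/8 (H1) depth=8
  + 100.230.0.0/20 (H5) depth=20
  del 100.0.0.0/8 (clear depth 8)
  + 188.188.0.0/16 (H0) depth=16
  + 66.32.0.0/12 (H2) depth=12
  + 0.0.0.0/0 (H3) depth=0
  del 100.230.1.124/30 (clear depth 30)
  lookup 66.32.0.145: bits 010000100010000 walk d0:H3→d1:-→d2:-→d3:-→d4:-→d5:-→d6:-→d7:-→d8:-→d9:-→d10:-→d11:-→d12:H2→d13:-→d14:-→d15:- -> H2
  + 157.198.224.0/20 (H3) depth=20
  lookup 66.32.54.213: bits 010000100010000 walk d0:H3→d1:-→d2:-→d3:-→d4:-→d5:-→d6:-→d7:-→d8:-→d9:-→d10:-→d11:-→d12:H2→d13:-→d14:-→d15:- -> H2
  + 100.224.0.0/12 (H2) depth=12
  lookup 188.188.0.20: bits 1011110010111100 walk d0:H3→d1:-→d2:-→d3:-→d4:-→d5:-→d6:-→d7:-→d8:-→d9:-→d10:-→d11:-→d12:-→d13:-→d14:-→d15:-→d16:H0 -> H0
  lookup 66.33.172.213: bits 01000010001000011010110011010101 walk d0:H3→d1:-→d2:-→d3:-→d4:-→d5:-→d6:-→d7:-→d8:-→d9:-→d10:-→d11:-→d12:H2→d13:-→d14:-→d15:-→d16:-→d17:-→d18:-→d19:-→d20:-→d21:-→d22:-→d23:-→d24:-→d25:-→d26:-→d27:-→d28:-→d29:-→d30:-→d31:-→d32:H1 -> H1

== LOOKUPS ==
["H0","H1","H3","H1","H2","H2","H2","H0","H1"]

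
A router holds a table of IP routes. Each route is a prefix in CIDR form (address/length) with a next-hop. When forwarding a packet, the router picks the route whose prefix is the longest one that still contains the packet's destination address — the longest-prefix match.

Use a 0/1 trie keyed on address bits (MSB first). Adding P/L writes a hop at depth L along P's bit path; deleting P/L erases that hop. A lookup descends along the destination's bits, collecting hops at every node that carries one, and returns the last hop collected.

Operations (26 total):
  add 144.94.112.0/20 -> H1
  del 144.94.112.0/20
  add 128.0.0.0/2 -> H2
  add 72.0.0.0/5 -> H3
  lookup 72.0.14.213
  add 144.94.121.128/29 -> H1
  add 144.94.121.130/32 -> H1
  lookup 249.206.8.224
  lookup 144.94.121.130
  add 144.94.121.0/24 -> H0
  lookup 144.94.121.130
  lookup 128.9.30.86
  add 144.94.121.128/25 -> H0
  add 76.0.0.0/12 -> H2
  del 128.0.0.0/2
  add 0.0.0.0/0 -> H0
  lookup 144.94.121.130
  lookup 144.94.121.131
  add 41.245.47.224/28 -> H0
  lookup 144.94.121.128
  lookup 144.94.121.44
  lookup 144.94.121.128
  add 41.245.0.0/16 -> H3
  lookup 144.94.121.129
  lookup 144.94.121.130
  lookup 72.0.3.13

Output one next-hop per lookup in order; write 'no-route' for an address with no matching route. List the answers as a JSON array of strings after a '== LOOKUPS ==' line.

Process each operation:
  add 144.94.112.0/20 -> H1 at depth 20
  - 144.94.112.0/20 clear@20
  add 128.0.0.0/2 -> H2 at depth 2
  add 72.0.0.0/5 -> H3 at depth 5
  ? 72.0.14.213  path d0:-→d1:-→d2:-→d3:-→d4:-→d5:H3  best=H3
  add 144.94.121.128/29 -> H1 at depth 29
  add 144.94.121.130/32 -> H1 at depth 32
  ? 249.206.8.224  path d0:-→d1:-  best=no-route
  ? 144.94.121.130  path d0:-→d1:-→d2:H2→d3:-→d4:-→d5:-→d6:-→d7:-→d8:-→d9:-→d10:-→d11:-→d12:-→d13:-→d14:-→d15:-→d16:-→d17:-→d18:-→d19:-→d20:-→d21:-→d22:-→d23:-→d24:-→d25:-→d26:-→d27:-→d28:-→d29:H1→d30:-→d31:-→d32:H1  best=H1
  add 144.94.121.0/24 -> H0 at depth 24
  ? 144.94.121.130  path d0:-→d1:-→d2:H2→d3:-→d4:-→d5:-→d6:-→d7:-→d8:-→d9:-→d10:-→d11:-→d12:-→d13:-→d14:-→d15:-→d16:-→d17:-→d18:-→d19:-→d20:-→d21:-→d22:-→d23:-→d24:H0→d25:-→d26:-→d27:-→d28:-→d29:H1→d30:-→d31:-→d32:H1  best=H1
  ? 128.9.30.86  path d0:-→d1:-→d2:H2→d3:-  best=H2
  add 144.94.121.128/25 -> H0 at depth 25
  add 76.0.0.0/12 -> H2 at depth 12
  - 128.0.0.0/2 clear@2
  add 0.0.0.0/0 -> H0 at depth 0
  ? 144.94.121.130  path d0:H0→d1:-→d2:-→d3:-→d4:-→d5:-→d6:-→d7:-→d8:-→d9:-→d10:-→d11:-→d12:-→d13:-→d14:-→d15:-→d16:-→d17:-→d18:-→d19:-→d20:-→d21:-→d22:-→d23:-→d24:H0→d25:H0→d26:-→d27:-→d28:-→d29:H1→d30:-→d31:-→d32:H1  best=H1
  ? 144.94.121.131  path d0:H0→d1:-→d2:-→d3:-→d4:-→d5:-→d6:-→d7:-→d8:-→d9:-→d10:-→d11:-→d12:-→d13:-→d14:-→d15:-→d16:-→d17:-→d18:-→d19:-→d20:-→d21:-→d22:-→d23:-→d24:H0→d25:H0→d26:-→d27:-→d28:-→d29:H1→d30:-→d31:-  best=H1
  add 41.245.47.224/28 -> H0 at depth 28
  ? 144.94.121.128  path d0:H0→d1:-→d2:-→d3:-→d4:-→d5:-→d6:-→d7:-→d8:-→d9:-→d10:-→d11:-→d12:-→d13:-→d14:-→d15:-→d16:-→d17:-→d18:-→d19:-→d20:-→d21:-→d22:-→d23:-→d24:H0→d25:H0→d26:-→d27:-→d28:-→d29:H1→d30:-  best=H1
  ? 144.94.121.44  path d0:H0→d1:-→d2:-→d3:-→d4:-→d5:-→d6:-→d7:-→d8:-→d9:-→d10:-→d11:-→d12:-→d13:-→d14:-→d15:-→d16:-→d17:-→d18:-→d19:-→d20:-→d21:-→d22:-→d23:-→d24:H0  best=H0
  ? 144.94.121.128  path d0:H0→d1:-→d2:-→d3:-→d4:-→d5:-→d6:-→d7:-→d8:-→d9:-→d10:-→d11:-→d12:-→d13:-→d14:-→d15:-→d16:-→d17:-→d18:-→d19:-→d20:-→d21:-→d22:-→d23:-→d24:H0→d25:H0→d26:-→d27:-→d28:-→d29:H1→d30:-  best=H1
  add 41.245.0.0/16 -> H3 at depth 16
  ? 144.94.121.129  path d0:H0→d1:-→d2:-→d3:-→d4:-→d5:-→d6:-→d7:-→d8:-→d9:-→d10:-→d11:-→d12:-→d13:-→d14:-→d15:-→d16:-→d17:-→d18:-→d19:-→d20:-→d21:-→d22:-→d23:-→d24:H0→d25:H0→d26:-→d27:-→d28:-→d29:H1→d30:-  best=H1
  ? 144.94.121.130  path d0:H0→d1:-→d2:-→d3:-→d4:-→d5:-→d6:-→d7:-→d8:-→d9:-→d10:-→d11:-→d12:-→d13:-→d14:-→d15:-→d16:-→d17:-→d18:-→d19:-→d20:-→d21:-→d22:-→d23:-→d24:H0→d25:H0→d26:-→d27:-→d28:-→d29:H1→d30:-→d31:-→d32:H1  best=H1
  ? 72.0.3.13  path d0:H0→d1:-→d2:-→d3:-→d4:-→d5:H3  best=H3

== LOOKUPS ==
["H3","no-route","H1","H1","H2","H1","H1","H1","H0","H1","H1","H1","H3"]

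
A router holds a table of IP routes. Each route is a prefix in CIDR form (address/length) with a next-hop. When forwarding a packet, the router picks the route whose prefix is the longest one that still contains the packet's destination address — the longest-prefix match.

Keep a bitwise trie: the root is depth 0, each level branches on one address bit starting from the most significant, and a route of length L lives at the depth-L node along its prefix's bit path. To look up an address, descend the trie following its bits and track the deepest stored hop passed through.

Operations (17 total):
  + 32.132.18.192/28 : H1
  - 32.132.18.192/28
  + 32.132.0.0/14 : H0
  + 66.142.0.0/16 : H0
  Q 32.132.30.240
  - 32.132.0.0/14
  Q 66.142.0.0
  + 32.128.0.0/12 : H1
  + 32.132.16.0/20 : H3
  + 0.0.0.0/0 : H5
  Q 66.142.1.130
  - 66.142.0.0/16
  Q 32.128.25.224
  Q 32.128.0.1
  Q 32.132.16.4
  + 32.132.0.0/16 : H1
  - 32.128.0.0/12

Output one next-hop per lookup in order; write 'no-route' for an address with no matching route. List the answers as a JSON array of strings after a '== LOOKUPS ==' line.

Process each operation:
  add 32.132.18.192/28 -> H1 at depth 28
  - 32.132.18.192/28 clear@28
  add 32.132.0.0/14 -> H0 at depth 14
  add 66.142.0.0/16 -> H0 at depth 16
  Q 32.132.30.240: descend 00100000100001000001 ; hops seen [H0] ; pick H0
  - 32.132.0.0/14 clear@14
  Q 66.142.0.0: descend 0100001010001110 ; hops seen [H0] ; pick H0
  add 32.128.0.0/12 -> H1 at depth 12
  add 32.132.16.0/20 -> H3 at depth 20
  add 0.0.0.0/0 -> H5 at depth 0
  Q 66.142.1.130: descend 0100001010001110 ; hops seen [H5,H0] ; pick H0
  - 66.142.0.0/16 clear@16
  Q 32.128.25.224: descend 0010000010000 ; hops seen [H5,H1] ; pick H1
  Q 32.128.0.1: descend 0010000010000 ; hops seen [H5,H1] ; pick H1
  Q 32.132.16.4: descend 0010000010000100000100 ; hops seen [H5,H1,H3] ; pick H3
  add 32.132.0.0/16 -> H1 at depth 16
  - 32.128.0.0/12 clear@12

== LOOKUPS ==
["H0","H0","H0","H1","H1","H3"]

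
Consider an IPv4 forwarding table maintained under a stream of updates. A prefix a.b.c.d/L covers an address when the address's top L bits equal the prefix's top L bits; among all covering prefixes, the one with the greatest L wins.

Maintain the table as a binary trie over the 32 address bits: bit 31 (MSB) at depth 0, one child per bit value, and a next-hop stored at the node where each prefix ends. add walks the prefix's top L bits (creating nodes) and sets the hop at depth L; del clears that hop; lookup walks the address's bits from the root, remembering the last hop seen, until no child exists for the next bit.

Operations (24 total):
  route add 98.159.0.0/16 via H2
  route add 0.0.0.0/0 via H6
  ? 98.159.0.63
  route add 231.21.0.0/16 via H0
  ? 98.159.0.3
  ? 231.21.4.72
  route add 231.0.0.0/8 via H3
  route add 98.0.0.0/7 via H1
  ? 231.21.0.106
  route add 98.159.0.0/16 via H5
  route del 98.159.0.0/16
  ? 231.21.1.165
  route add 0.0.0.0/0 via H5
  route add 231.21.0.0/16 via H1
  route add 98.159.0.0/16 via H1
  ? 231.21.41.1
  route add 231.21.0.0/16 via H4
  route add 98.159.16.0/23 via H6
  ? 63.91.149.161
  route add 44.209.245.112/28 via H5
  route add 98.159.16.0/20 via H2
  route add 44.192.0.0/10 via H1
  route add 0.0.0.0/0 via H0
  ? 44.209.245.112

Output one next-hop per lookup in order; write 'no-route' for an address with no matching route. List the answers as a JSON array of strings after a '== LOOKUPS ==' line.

Process each operation:
  add 98.159.0.0/16 -> H2 at depth 16
  add 0.0.0.0/0 -> H6 at depth 0
  Q 98.159.0.63: descend 0110001010011111 ; hops seen [H6,H2] ; pick H2
  add 231.21.0.0/16 -> H0 at depth 16
  Q 98.159.0.3: descend 0110001010011111 ; hops seen [H6,H2] ; pick H2
  Q 231.21.4.72: descend 1110011100010101 ; hops seen [H6,H0] ; pick H0
  add 231.0.0.0/8 -> H3 at depth 8
  add 98.0.0.0/7 -> H1 at depth 7
  Q 231.21.0.106: descend 1110011100010101 ; hops seen [H6,H3,H0] ; pick H0
  add 98.159.0.0/16 -> H5 at depth 16
  del 98.159.0.0/16 (clear depth 16)
  Q 231.21.1.165: descend 1110011100010101 ; hops seen [H6,H3,H0] ; pick H0
  add 0.0.0.0/0 -> H5 at depth 0
  add 231.21.0.0/16 -> H1 at depth 16
  add 98.159.0.0/16 -> H1 at depth 16
  Q 231.21.41.1: descend 1110011100010101 ; hops seen [H5,H3,H1] ; pick H1
  add 231.21.0.0/16 -> H4 at depth 16
  add 98.159.16.0/23 -> H6 at depth 23
  Q 63.91.149.161: descend 0 ; hops seen [H5] ; pick H5
  add 44.209.245.112/28 -> H5 at depth 28
  add 98.159.16.0/20 -> H2 at depth 20
  add 44.192.0.0/10 -> H1 at depth 10
  add 0.0.0.0/0 -> H0 at depth 0
  Q 44.209.245.112: descend 0010110011010001111101010111 ; hops seen [H0,H1,H5] ; pick H5

== LOOKUPS ==
["H2","H2","H0","H0","H0","H1","H5","H5"]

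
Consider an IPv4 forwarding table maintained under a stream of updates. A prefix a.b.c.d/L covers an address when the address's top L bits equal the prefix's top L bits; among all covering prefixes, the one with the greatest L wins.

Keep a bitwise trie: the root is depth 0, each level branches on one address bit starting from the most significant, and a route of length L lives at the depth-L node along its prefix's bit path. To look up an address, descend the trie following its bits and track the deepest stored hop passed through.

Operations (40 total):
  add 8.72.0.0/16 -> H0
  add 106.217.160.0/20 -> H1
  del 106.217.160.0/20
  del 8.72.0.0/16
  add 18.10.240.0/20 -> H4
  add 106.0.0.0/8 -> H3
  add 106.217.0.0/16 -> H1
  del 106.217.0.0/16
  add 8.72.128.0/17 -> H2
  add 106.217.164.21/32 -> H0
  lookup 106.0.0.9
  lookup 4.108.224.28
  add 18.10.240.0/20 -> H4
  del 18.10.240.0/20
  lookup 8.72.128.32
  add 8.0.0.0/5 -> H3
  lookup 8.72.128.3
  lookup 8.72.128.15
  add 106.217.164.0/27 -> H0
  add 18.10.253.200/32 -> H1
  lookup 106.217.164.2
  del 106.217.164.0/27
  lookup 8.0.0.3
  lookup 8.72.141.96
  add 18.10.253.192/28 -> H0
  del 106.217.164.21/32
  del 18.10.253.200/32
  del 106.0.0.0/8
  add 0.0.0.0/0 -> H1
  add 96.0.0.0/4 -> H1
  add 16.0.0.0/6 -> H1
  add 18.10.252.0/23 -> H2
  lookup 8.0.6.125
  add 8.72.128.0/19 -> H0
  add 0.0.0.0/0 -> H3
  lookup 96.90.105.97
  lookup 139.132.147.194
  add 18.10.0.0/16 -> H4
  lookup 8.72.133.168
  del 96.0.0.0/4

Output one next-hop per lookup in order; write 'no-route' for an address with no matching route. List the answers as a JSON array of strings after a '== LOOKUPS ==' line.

Trace:
  + 8.72.0.0/16 (H0) depth=16
  + 106.217.160.0/20 (H1) depth=20
  - 106.217.160.0/20 clear@20
  - 8.72.0.0/16 clear@16
  + 18.10.240.0/20 (H4) depth=20
  + 106.0.0.0/8 (H3) depth=8
  + 106.217.0.0/16 (H1) depth=16
  - 106.217.0.0/16 clear@16
  + 8.72.128.0/17 (H2) depth=17
  + 106.217.164.21/32 (H0) depth=32
  lookup 106.0.0.9: bits 01101010 walk d0:-→d1:-→d2:-→d3:-→d4:-→d5:-→d6:-→d7:-→d8:H3 -> H3
  lookup 4.108.224.28: bits 0000 walk d0:-→d1:-→d2:-→d3:-→d4:- -> no-route
  + 18.10.240.0/20 (H4) depth=20
  - 18.10.240.0/20 clear@20
  lookup 8.72.128.32: bits 00001000010010001 walk d0:-→d1:-→d2:-→d3:-→d4:-→d5:-→d6:-→d7:-→d8:-→d9:-→d10:-→d11:-→d12:-→d13:-→d14:-→d15:-→d16:-→d17:H2 -> H2
  + 8.0.0.0/5 (H3) depth=5
  lookup 8.72.128.3: bits 00001000010010001 walk d0:-→d1:-→d2:-→d3:-→d4:-→d5:H3→d6:-→d7:-→d8:-→d9:-→d10:-→d11:-→d12:-→d13:-→d14:-→d15:-→d16:-→d17:H2 -> H2
  lookup 8.72.128.15: bits 00001000010010001 walk d0:-→d1:-→d2:-→d3:-→d4:-→d5:H3→d6:-→d7:-→d8:-→d9:-→d10:-→d11:-→d12:-→d13:-→d14:-→d15:-→d16:-→d17:H2 -> H2
  + 106.217.164.0/27 (H0) depth=27
  + 18.10.253.200/32 (H1) depth=32
  lookup 106.217.164.2: bits 011010101101100110100100000 walk d0:-→d1:-→d2:-→d3:-→d4:-→d5:-→d6:-→d7:-→d8:H3→d9:-→d10:-→d11:-→d12:-→d13:-→d14:-→d15:-→d16:-→d17:-→d18:-→d19:-→d20:-→d21:-→d22:-→d23:-→d24:-→d25:-→d26:-→d27:H0 -> H0
  - 106.217.164.0/27 clear@27
  lookup 8.0.0.3: bits 000010000 walk d0:-→d1:-→d2:-→d3:-→d4:-→d5:H3→d6:-→d7:-→d8:-→d9:- -> H3
  lookup 8.72.141.96: bits 00001000010010001 walk d0:-→d1:-→d2:-→d3:-→d4:-→d5:H3→d6:-→d7:-→d8:-→d9:-→d10:-→d11:-→d12:-→d13:-→d14:-→d15:-→d16:-→d17:H2 -> H2
  + 18.10.253.192/28 (H0) depth=28
  - 106.217.164.21/32 clear@32
  - 18.10.253.200/32 clear@32
  - 106.0.0.0/8 clear@8
  + 0.0.0.0/0 (H1) depth=0
  + 96.0.0.0/4 (H1) depth=4
  + 16.0.0.0/6 (H1) depth=6
  + 18.10.252.0/23 (H2) depth=23
  lookup 8.0.6.125: bits 000010000 walk d0:H1→d1:-→d2:-→d3:-→d4:-→d5:H3→d6:-→d7:-→d8:-→d9:- -> H3
  + 8.72.128.0/19 (H0) depth=19
  + 0.0.0.0/0 (H3) depth=0
  lookup 96.90.105.97: bits 0110 walk d0:H3→d1:-→d2:-→d3:-→d4:H1 -> H1
  lookup 139.132.147.194: bits ε walk d0:H3 -> H3
  + 18.10.0.0/16 (H4) depth=16
  lookup 8.72.133.168: bits 0000100001001000100 walk d0:H3→d1:-→d2:-→d3:-→d4:-→d5:H3→d6:-→d7:-→d8:-→d9:-→d10:-→d11:-→d12:-→d13:-→d14:-→d15:-→d16:-→d17:H2→d18:-→d19:H0 -> H0
  - 96.0.0.0/4 clear@4

== LOOKUPS ==
["H3","no-route","H2","H2","H2","H0","H3","H2","H3","H1","H3","H0"]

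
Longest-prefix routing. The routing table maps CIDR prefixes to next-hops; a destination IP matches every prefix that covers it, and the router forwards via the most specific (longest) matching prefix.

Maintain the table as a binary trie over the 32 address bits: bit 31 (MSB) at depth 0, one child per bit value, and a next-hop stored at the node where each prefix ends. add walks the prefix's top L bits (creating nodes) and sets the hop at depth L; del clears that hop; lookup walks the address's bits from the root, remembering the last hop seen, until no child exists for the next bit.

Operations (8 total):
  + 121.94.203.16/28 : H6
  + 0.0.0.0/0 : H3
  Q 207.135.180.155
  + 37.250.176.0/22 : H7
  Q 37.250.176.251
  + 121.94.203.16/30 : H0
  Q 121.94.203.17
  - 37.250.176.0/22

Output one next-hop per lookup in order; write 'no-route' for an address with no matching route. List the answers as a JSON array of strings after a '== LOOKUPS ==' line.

Trace:
  + 121.94.203.16/28 (H6) depth=28
  + 0.0.0.0/0 (H3) depth=0
  Q 207.135.180.155: descend ε ; hops seen [H3] ; pick H3
  + 37.250.176.0/22 (H7) depth=22
  Q 37.250.176.251: descend 0010010111111010101100 ; hops seen [H3,H7] ; pick H7
  + 121.94.203.16/30 (H0) depth=30
  Q 121.94.203.17: descend 011110010101111011001011000100 ; hops seen [H3,H6,H0] ; pick H0
  del 37.250.176.0/22 (clear depth 22)

== LOOKUPS ==
["H3","H7","H0"]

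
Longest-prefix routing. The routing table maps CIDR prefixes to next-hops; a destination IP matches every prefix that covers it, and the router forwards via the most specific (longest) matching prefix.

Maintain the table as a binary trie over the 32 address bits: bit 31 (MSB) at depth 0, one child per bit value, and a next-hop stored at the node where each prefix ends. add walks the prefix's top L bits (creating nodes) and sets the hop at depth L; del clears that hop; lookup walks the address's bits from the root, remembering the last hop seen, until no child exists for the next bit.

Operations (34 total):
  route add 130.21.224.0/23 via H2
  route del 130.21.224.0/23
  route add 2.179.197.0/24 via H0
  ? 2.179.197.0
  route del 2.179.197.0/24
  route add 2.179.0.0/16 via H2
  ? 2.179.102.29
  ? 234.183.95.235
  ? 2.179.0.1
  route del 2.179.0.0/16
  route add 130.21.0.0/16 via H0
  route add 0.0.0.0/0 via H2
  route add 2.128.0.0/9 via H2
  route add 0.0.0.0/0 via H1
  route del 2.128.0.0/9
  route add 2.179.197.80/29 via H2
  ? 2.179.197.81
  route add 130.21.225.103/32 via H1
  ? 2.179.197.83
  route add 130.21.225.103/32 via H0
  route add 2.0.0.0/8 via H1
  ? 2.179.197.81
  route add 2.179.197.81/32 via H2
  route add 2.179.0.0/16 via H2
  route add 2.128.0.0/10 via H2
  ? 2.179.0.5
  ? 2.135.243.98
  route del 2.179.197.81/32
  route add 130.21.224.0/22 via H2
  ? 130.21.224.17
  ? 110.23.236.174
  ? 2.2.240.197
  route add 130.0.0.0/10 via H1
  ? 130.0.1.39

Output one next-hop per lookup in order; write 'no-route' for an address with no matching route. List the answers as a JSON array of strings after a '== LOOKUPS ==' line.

Process each operation:
  + 130.21.224.0/23 (H2) depth=23
  - 130.21.224.0/23 clear@23
  + 2.179.197.0/24 (H0) depth=24
  lookup 2.179.197.0: bits 000000101011001111000101 walk d0:-→d1:-→d2:-→d3:-→d4:-→d5:-→d6:-→d7:-→d8:-→d9:-→d10:-→d11:-→d12:-→d13:-→d14:-→d15:-→d16:-→d17:-→d18:-→d19:-→d20:-→d21:-→d22:-→d23:-→d24:H0 -> H0
  - 2.179.197.0/24 clear@24
  + 2.179.0.0/16 (H2) depth=16
  lookup 2.179.102.29: bits 0000001010110011 walk d0:-→d1:-→d2:-→d3:-→d4:-→d5:-→d6:-→d7:-→d8:-→d9:-→d10:-→d11:-→d12:-→d13:-→d14:-→d15:-→d16:H2 -> H2
  lookup 234.183.95.235: bits 1 walk d0:-→d1:- -> no-route
  lookup 2.179.0.1: bits 0000001010110011 walk d0:-→d1:-→d2:-→d3:-→d4:-→d5:-→d6:-→d7:-→d8:-→d9:-→d10:-→d11:-→d12:-→d13:-→d14:-→d15:-→d16:H2 -> H2
  - 2.179.0.0/16 clear@16
  + 130.21.0.0/16 (H0) depth=16
  + 0.0.0.0/0 (H2) depth=0
  + 2.128.0.0/9 (H2) depth=9
  + 0.0.0.0/0 (H1) depth=0
  - 2.128.0.0/9 clear@9
  + 2.179.197.80/29 (H2) depth=29
  lookup 2.179.197.81: bits 00000010101100111100010101010 walk d0:H1→d1:-→d2:-→d3:-→d4:-→d5:-→d6:-→d7:-→d8:-→d9:-→d10:-→d11:-→d12:-→d13:-→d14:-→d15:-→d16:-→d17:-→d18:-→d19:-→d20:-→d21:-→d22:-→d23:-→d24:-→d25:-→d26:-→d27:-→d28:-→d29:H2 -> H2
  + 130.21.225.103/32 (H1) depth=32
  lookup 2.179.197.83: bits 00000010101100111100010101010 walk d0:H1→d1:-→d2:-→d3:-→d4:-→d5:-→d6:-→d7:-→d8:-→d9:-→d10:-→d11:-→d12:-→d13:-→d14:-→d15:-→d16:-→d17:-→d18:-→d19:-→d20:-→d21:-→d22:-→d23:-→d24:-→d25:-→d26:-→d27:-→d28:-→d29:H2 -> H2
  + 130.21.225.103/32 (H0) depth=32
  + 2.0.0.0/8 (H1) depth=8
  lookup 2.179.197.81: bits 00000010101100111100010101010 walk d0:H1→d1:-→d2:-→d3:-→d4:-→d5:-→d6:-→d7:-→d8:H1→d9:-→d10:-→d11:-→d12:-→d13:-→d14:-→d15:-→d16:-→d17:-→d18:-→d19:-→d20:-→d21:-→d22:-→d23:-→d24:-→d25:-→d26:-→d27:-→d28:-→d29:H2 -> H2
  + 2.179.197.81/32 (H2) depth=32
  + 2.179.0.0/16 (H2) depth=16
  + 2.128.0.0/10 (H2) depth=10
  lookup 2.179.0.5: bits 0000001010110011 walk d0:H1→d1:-→d2:-→d3:-→d4:-→d5:-→d6:-→d7:-→d8:H1→d9:-→d10:H2→d11:-→d12:-→d13:-→d14:-→d15:-→d16:H2 -> H2
  lookup 2.135.243.98: bits 0000001010 walk d0:H1→d1:-→d2:-→d3:-→d4:-→d5:-→d6:-→d7:-→d8:H1→d9:-→d10:H2 -> H2
  - 2.179.197.81/32 clear@32
  + 130.21.224.0/22 (H2) depth=22
  lookup 130.21.224.17: bits 10000010000101011110000 walk d0:H1→d1:-→d2:-→d3:-→d4:-→d5:-→d6:-→d7:-→d8:-→d9:-→d10:-→d11:-→d12:-→d13:-→d14:-→d15:-→d16:H0→d17:-→d18:-→d19:-→d20:-→d21:-→d22:H2→d23:- -> H2
  lookup 110.23.236.174: bits 0 walk d0:H1→d1:- -> H1
  lookup 2.2.240.197: bits 00000010 walk d0:H1→d1:-→d2:-→d3:-→d4:-→d5:-→d6:-→d7:-→d8:H1 -> H1
  + 130.0.0.0/10 (H1) depth=10
  lookup 130.0.1.39: bits 10000010000 walk d0:H1→d1:-→d2:-→d3:-→d4:-→d5:-→d6:-→d7:-→d8:-→d9:-→d10:H1→d11:- -> H1

== LOOKUPS ==
["H0","H2","no-route","H2","H2","H2","H2","H2","H2","H2","H1","H1","H1"]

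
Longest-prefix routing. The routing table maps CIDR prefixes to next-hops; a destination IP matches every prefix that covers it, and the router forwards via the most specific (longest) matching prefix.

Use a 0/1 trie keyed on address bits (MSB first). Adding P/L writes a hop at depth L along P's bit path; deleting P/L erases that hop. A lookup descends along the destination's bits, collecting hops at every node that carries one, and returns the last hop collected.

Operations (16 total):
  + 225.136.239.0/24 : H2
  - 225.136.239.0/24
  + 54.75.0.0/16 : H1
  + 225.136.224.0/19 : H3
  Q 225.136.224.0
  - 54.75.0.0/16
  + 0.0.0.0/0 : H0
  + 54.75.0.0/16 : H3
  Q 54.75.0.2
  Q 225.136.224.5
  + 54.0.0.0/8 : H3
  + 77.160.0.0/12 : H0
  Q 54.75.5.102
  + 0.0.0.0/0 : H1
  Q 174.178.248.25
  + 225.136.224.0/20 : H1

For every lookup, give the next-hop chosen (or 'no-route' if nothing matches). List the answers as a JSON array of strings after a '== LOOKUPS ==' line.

Process each operation:
  add 225.136.239.0/24 -> H2 at depth 24
  del 225.136.239.0/24 (clear depth 24)
  add 54.75.0.0/16 -> H1 at depth 16
  add 225.136.224.0/19 -> H3 at depth 19
  Q 225.136.224.0: descend 11100001100010001110 ; hops seen [H3] ; pick H3
  del 54.75.0.0/16 (clear depth 16)
  add 0.0.0.0/0 -> H0 at depth 0
  add 54.75.0.0/16 -> H3 at depth 16
  Q 54.75.0.2: descend 0011011001001011 ; hops seen [H0,H3] ; pick H3
  Q 225.136.224.5: descend 11100001100010001110 ; hops seen [H0,H3] ; pick H3
  add 54.0.0.0/8 -> H3 at depth 8
  add 77.160.0.0/12 -> H0 at depth 12
  Q 54.75.5.102: descend 0011011001001011 ; hops seen [H0,H3,H3] ; pick H3
  add 0.0.0.0/0 -> H1 at depth 0
  Q 174.178.248.25: descend 1 ; hops seen [H1] ; pick H1
  add 225.136.224.0/20 -> H1 at depth 20

== LOOKUPS ==
["H3","H3","H3","H3","H1"]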